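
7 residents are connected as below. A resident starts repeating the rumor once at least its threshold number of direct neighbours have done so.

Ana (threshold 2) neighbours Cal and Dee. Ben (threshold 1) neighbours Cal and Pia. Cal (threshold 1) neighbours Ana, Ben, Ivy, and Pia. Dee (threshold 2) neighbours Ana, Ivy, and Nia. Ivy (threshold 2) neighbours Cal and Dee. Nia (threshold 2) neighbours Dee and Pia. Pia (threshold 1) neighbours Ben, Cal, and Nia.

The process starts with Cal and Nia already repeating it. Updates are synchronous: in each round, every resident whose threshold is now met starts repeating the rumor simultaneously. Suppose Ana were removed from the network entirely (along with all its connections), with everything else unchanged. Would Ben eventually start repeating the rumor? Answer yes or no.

With Ana removed:
Round 1 — Cal, Nia start repeating the rumor (initial).
Round 2 — checking thresholds:
  Ben: 1 of 2 neighbours ≥ 1, starts repeating the rumor.
  Dee: 1 of 2 neighbours < 2, below threshold.
  Ivy: 1 of 2 neighbours < 2, below threshold.
  Pia: 2 of 3 neighbours ≥ 1, starts repeating the rumor.
Round 3 — no new spreads; cascade stops.

yes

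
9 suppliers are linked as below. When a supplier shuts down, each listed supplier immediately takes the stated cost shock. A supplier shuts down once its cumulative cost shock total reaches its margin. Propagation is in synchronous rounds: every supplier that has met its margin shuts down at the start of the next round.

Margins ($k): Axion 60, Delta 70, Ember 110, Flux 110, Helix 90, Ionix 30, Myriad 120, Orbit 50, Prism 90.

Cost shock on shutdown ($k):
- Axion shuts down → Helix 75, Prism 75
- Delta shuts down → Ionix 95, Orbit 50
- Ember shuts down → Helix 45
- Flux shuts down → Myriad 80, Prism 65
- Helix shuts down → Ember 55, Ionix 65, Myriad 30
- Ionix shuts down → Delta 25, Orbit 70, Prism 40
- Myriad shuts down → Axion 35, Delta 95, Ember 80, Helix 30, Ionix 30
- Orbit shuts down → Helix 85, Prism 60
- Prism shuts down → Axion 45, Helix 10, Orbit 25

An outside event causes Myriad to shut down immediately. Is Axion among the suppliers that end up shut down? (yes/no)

Round 1 — Myriad shuts down (initial).
  Axion: +35 → 35 < 60
  Delta: +95 → 95 ≥ 70
  Ember: +80 → 80 < 110
  Helix: +30 → 30 < 90
  Ionix: +30 → 30 ≥ 30
Round 2 — Delta, Ionix shut down.
  Orbit: +50+70 → 120 ≥ 50
  Prism: +40 → 40 < 90
Round 3 — Orbit shuts down.
  Helix: +85 → 115 ≥ 90
  Prism: +60 → 100 ≥ 90
Round 4 — Helix, Prism shut down.
  Axion: +45 → 80 ≥ 60
  Ember: +55 → 135 ≥ 110
Round 5 — Axion, Ember shut down.
No further shutdowns.

yes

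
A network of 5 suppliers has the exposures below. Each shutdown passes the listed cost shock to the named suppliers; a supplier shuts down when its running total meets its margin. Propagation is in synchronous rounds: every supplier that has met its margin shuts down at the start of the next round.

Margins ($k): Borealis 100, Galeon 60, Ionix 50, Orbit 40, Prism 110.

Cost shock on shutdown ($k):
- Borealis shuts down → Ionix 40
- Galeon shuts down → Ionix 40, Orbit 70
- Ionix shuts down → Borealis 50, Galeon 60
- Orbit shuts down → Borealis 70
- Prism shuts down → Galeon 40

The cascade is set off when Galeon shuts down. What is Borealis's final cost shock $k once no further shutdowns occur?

70

Round 1 — Galeon shuts down (initial).
  Ionix: +40 → 40 < 50
  Orbit: +70 → 70 ≥ 40
Round 2 — Orbit shuts down.
  Borealis: +70 → 70 < 100
No further shutdowns.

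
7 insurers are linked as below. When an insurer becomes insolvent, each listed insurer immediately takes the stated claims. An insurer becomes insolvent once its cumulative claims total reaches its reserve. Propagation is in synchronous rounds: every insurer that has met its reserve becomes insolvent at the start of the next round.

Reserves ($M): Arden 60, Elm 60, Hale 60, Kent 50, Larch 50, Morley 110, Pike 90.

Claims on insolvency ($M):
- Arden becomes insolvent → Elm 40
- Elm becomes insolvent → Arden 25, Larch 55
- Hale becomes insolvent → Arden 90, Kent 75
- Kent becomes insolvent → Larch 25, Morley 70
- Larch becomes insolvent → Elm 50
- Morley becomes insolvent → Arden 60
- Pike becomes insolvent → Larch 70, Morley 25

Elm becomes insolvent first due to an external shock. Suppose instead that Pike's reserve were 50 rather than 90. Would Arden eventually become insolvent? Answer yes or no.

no

With Pike's reserve at 50:
Round 1 — Elm becomes insolvent (initial).
  Arden: +25 → 25 < 60
  Larch: +55 → 55 ≥ 50
Round 2 — Larch becomes insolvent.
No further insolvencies.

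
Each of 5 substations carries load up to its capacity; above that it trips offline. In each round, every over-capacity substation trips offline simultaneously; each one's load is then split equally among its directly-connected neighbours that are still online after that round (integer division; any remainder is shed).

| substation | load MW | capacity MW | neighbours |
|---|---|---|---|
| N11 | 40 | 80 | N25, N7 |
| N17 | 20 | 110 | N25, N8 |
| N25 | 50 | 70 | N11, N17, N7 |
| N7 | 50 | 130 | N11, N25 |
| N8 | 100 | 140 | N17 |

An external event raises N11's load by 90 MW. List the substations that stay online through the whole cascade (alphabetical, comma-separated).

Round 1 — N11 at 130 > 80. N11 trips offline.
  N11 sheds 130 MW to N25, N7: 65 each.
    N25: 50+65 = 115 > 70
    N7: 50+65 = 115 ≤ 130
Round 2 — N25 trips offline.
  N25 sheds 115 MW to N17, N7: 57 each (1 lost).
    N17: 20+57 = 77 ≤ 110
    N7: 115+57 = 172 > 130
Round 3 — N7 trips offline.
  N7 sheds 172 MW: no online neighbours, lost.
No further trips.

N17, N8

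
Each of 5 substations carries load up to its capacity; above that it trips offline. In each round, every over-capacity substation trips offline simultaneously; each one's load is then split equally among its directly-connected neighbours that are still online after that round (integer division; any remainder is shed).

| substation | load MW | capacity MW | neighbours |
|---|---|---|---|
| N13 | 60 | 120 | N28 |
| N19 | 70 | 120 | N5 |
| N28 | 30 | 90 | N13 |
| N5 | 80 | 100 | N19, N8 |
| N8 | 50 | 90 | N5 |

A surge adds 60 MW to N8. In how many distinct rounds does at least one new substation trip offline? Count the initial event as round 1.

Round 1 — N8 at 110 > 90. N8 trips offline.
  N8 sheds 110 MW to N5: 110 each.
    N5: 80+110 = 190 > 100
Round 2 — N5 trips offline.
  N5 sheds 190 MW to N19: 190 each.
    N19: 70+190 = 260 > 120
Round 3 — N19 trips offline.
  N19 sheds 260 MW: no online neighbours, lost.
No further trips.

3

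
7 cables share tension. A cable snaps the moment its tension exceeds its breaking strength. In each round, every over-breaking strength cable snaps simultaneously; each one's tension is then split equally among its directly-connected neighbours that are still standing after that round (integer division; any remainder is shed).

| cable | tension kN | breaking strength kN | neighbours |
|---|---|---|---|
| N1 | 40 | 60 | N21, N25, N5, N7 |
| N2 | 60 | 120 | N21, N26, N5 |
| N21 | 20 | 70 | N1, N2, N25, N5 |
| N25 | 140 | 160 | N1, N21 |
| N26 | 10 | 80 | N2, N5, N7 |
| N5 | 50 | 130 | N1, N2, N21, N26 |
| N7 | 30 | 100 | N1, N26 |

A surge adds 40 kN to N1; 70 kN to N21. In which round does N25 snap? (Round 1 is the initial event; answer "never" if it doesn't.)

2

Round 1 — N1 at 80 > 60; N21 at 90 > 70. N1, N21 snap.
  N1 sheds 80 kN to N25, N5, N7: 26 each (2 lost).
    N25: 140+26 = 166 > 160
    N5: 50+26 = 76 ≤ 130
    N7: 30+26 = 56 ≤ 100
  N21 sheds 90 kN to N2, N25, N5: 30 each.
    N2: 60+30 = 90 ≤ 120
    N25: 166+30 = 196 > 160
    N5: 76+30 = 106 ≤ 130
Round 2 — N25 snaps.
  N25 sheds 196 kN: no online neighbours, lost.
No further breaks.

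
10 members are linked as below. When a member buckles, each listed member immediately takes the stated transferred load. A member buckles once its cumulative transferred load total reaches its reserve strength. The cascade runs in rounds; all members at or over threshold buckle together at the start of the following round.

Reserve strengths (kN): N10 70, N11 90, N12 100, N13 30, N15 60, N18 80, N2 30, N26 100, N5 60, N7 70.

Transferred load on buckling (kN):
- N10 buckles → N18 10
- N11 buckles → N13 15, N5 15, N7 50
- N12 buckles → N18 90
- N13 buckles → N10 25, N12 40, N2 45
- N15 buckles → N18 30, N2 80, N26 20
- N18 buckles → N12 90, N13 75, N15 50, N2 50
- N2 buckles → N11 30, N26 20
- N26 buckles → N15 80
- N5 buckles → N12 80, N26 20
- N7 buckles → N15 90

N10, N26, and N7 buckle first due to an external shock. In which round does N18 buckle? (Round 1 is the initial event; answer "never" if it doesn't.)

Round 1 — N10, N26, N7 buckle (initial).
  N15: +80+90 → 170 ≥ 60
  N18: +10 → 10 < 80
Round 2 — N15 buckles.
  N18: +30 → 40 < 80
  N2: +80 → 80 ≥ 30
Round 3 — N2 buckles.
  N11: +30 → 30 < 90
No further bucklings.

never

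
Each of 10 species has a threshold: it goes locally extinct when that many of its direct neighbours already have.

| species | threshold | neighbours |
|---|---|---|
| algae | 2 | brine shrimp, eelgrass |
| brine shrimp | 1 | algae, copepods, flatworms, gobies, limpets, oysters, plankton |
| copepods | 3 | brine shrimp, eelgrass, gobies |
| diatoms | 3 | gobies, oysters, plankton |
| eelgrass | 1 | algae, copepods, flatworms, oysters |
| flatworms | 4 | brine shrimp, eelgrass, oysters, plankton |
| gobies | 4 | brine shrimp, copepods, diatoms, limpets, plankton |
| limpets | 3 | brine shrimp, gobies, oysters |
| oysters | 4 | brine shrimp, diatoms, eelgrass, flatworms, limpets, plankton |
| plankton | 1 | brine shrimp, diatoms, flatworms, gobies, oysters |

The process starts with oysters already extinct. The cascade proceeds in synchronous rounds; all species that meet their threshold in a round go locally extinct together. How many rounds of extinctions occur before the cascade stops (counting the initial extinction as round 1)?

3

Round 1 — oysters goes locally extinct (initial).
Round 2 — checking thresholds:
  brine shrimp: 1 of 7 neighbours ≥ 1, goes locally extinct.
  diatoms: 1 of 3 neighbours < 3, not yet.
  eelgrass: 1 of 4 neighbours ≥ 1, goes locally extinct.
  flatworms: 1 of 4 neighbours < 4, not yet.
  limpets: 1 of 3 neighbours < 3, not yet.
  plankton: 1 of 5 neighbours ≥ 1, goes locally extinct.
Round 3 — checking thresholds:
  algae: 2 of 2 neighbours ≥ 2, goes locally extinct.
  copepods: 2 of 3 neighbours < 3, not yet.
  diatoms: 2 of 3 neighbours < 3, not yet.
  flatworms: 4 of 4 neighbours ≥ 4, goes locally extinct.
  gobies: 2 of 5 neighbours < 4, not yet.
  limpets: 2 of 3 neighbours < 3, not yet.
Round 4 — no new extinctions; cascade stops.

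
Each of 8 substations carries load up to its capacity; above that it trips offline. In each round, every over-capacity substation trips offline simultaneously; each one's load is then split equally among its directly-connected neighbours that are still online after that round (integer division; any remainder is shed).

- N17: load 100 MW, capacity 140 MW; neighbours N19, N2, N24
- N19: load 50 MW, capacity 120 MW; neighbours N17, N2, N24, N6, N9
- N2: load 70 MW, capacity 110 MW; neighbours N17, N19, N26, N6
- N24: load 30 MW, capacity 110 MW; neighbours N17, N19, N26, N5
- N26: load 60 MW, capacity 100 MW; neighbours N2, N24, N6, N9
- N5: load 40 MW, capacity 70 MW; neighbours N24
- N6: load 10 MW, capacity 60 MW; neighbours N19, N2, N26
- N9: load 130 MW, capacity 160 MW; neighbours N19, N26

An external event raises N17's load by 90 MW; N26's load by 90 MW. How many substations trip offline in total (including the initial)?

8

Round 1 — N17 at 190 > 140; N26 at 150 > 100. N17, N26 trip offline.
  N17 sheds 190 MW to N19, N2, N24: 63 each (1 lost).
    N19: 50+63 = 113 ≤ 120
    N2: 70+63 = 133 > 110
    N24: 30+63 = 93 ≤ 110
  N26 sheds 150 MW to N2, N24, N6, N9: 37 each (2 lost).
    N2: 133+37 = 170 > 110
    N24: 93+37 = 130 > 110
    N6: 10+37 = 47 ≤ 60
    N9: 130+37 = 167 > 160
Round 2 — N2, N24, N9 trip offline.
  N2 sheds 170 MW to N19, N6: 85 each.
    N19: 113+85 = 198 > 120
    N6: 47+85 = 132 > 60
  N24 sheds 130 MW to N19, N5: 65 each.
    N19: 198+65 = 263 > 120
    N5: 40+65 = 105 > 70
  N9 sheds 167 MW to N19: 167 each.
    N19: 263+167 = 430 > 120
Round 3 — N19, N5, N6 trip offline.
  N19 sheds 430 MW: no online neighbours, lost.
  N5 sheds 105 MW: no online neighbours, lost.
  N6 sheds 132 MW: no online neighbours, lost.
No further trips.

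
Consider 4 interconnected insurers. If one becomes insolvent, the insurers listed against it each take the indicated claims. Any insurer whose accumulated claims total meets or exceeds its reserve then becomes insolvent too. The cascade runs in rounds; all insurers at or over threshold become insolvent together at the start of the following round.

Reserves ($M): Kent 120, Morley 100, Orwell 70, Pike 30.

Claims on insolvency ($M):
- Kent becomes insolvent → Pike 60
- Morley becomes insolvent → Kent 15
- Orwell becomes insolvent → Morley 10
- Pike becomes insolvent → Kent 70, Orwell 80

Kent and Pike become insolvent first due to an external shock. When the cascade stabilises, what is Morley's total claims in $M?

10

Round 1 — Kent, Pike become insolvent (initial).
  Orwell: +80 → 80 ≥ 70
Round 2 — Orwell becomes insolvent.
  Morley: +10 → 10 < 100
No further insolvencies.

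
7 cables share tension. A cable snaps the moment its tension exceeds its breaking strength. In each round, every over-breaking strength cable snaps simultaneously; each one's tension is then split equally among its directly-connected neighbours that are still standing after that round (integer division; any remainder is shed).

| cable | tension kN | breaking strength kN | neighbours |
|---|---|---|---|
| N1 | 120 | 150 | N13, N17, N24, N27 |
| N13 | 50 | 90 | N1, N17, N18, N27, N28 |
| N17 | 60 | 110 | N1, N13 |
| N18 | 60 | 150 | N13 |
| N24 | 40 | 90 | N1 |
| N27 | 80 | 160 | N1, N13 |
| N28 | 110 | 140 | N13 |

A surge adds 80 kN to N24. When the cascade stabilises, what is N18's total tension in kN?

103

Round 1 — N24 at 120 > 90. N24 snaps.
  N24 sheds 120 kN to N1: 120 each.
    N1: 120+120 = 240 > 150
Round 2 — N1 snaps.
  N1 sheds 240 kN to N13, N17, N27: 80 each.
    N13: 50+80 = 130 > 90
    N17: 60+80 = 140 > 110
    N27: 80+80 = 160 ≤ 160
Round 3 — N13, N17 snap.
  N13 sheds 130 kN to N18, N27, N28: 43 each (1 lost).
    N18: 60+43 = 103 ≤ 150
    N27: 160+43 = 203 > 160
    N28: 110+43 = 153 > 140
  N17 sheds 140 kN: no online neighbours, lost.
Round 4 — N27, N28 snap.
  N27 sheds 203 kN: no online neighbours, lost.
  N28 sheds 153 kN: no online neighbours, lost.
No further breaks.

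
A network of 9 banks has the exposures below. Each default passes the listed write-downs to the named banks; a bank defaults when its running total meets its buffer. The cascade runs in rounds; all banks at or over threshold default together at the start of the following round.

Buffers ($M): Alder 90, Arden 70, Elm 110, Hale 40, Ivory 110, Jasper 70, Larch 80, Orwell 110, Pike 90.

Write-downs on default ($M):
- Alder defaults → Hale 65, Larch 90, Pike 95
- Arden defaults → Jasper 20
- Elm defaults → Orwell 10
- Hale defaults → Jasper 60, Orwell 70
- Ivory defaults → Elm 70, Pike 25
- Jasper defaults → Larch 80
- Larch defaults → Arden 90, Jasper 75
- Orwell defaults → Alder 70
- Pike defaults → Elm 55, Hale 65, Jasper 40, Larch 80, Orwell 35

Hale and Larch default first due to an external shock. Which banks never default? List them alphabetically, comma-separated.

Alder, Elm, Ivory, Orwell, Pike

Round 1 — Hale, Larch default (initial).
  Arden: +90 → 90 ≥ 70
  Jasper: +60+75 → 135 ≥ 70
  Orwell: +70 → 70 < 110
Round 2 — Arden, Jasper default.
No further defaults.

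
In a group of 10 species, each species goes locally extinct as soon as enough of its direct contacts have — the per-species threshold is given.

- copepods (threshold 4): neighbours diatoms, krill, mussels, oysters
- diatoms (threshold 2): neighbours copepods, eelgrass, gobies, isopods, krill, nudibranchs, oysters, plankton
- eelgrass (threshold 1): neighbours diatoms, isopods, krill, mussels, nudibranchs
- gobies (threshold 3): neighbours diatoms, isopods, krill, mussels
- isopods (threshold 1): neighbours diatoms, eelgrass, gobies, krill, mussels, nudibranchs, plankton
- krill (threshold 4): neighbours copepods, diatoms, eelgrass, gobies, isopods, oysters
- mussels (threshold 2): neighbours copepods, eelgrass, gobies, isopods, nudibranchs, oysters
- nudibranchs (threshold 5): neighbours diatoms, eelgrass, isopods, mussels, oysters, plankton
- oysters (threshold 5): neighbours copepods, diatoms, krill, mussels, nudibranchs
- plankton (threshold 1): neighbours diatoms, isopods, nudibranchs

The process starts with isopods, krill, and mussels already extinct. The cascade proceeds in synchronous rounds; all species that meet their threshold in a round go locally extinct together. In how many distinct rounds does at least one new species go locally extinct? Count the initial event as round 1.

Round 1 — isopods, krill, mussels go locally extinct (initial).
Round 2 — checking thresholds:
  copepods: 2 of 4 neighbours < 4, holds.
  diatoms: 2 of 8 neighbours ≥ 2, goes locally extinct.
  eelgrass: 3 of 5 neighbours ≥ 1, goes locally extinct.
  gobies: 3 of 4 neighbours ≥ 3, goes locally extinct.
  nudibranchs: 2 of 6 neighbours < 5, holds.
  oysters: 2 of 5 neighbours < 5, holds.
  plankton: 1 of 3 neighbours ≥ 1, goes locally extinct.
Round 3 — checking thresholds:
  copepods: 3 of 4 neighbours < 4, holds.
  nudibranchs: 5 of 6 neighbours ≥ 5, goes locally extinct.
  oysters: 3 of 5 neighbours < 5, holds.
Round 4 — no new extinctions; cascade stops.

3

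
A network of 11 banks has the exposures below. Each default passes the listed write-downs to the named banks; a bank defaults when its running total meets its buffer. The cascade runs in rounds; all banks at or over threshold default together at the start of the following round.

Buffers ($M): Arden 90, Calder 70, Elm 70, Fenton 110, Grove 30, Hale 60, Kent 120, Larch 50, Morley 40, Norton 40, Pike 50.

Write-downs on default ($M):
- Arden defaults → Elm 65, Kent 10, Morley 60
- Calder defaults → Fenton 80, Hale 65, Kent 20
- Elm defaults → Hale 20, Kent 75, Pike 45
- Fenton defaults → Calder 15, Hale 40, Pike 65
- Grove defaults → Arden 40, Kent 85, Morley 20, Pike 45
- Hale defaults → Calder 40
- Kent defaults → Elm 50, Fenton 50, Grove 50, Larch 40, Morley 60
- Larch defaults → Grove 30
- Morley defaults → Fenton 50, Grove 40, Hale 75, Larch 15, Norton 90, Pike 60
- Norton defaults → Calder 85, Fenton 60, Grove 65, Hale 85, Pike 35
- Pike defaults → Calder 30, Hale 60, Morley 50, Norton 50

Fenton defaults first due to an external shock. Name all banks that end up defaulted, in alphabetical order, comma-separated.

Round 1 — Fenton defaults (initial).
  Calder: +15 → 15 < 70
  Hale: +40 → 40 < 60
  Pike: +65 → 65 ≥ 50
Round 2 — Pike defaults.
  Calder: +30 → 45 < 70
  Hale: +60 → 100 ≥ 60
  Morley: +50 → 50 ≥ 40
  Norton: +50 → 50 ≥ 40
Round 3 — Hale, Morley, Norton default.
  Calder: +40+85 → 170 ≥ 70
  Grove: +40+65 → 105 ≥ 30
  Larch: +15 → 15 < 50
Round 4 — Calder, Grove default.
  Arden: +40 → 40 < 90
  Kent: +20+85 → 105 < 120
No further defaults.

Calder, Fenton, Grove, Hale, Morley, Norton, Pike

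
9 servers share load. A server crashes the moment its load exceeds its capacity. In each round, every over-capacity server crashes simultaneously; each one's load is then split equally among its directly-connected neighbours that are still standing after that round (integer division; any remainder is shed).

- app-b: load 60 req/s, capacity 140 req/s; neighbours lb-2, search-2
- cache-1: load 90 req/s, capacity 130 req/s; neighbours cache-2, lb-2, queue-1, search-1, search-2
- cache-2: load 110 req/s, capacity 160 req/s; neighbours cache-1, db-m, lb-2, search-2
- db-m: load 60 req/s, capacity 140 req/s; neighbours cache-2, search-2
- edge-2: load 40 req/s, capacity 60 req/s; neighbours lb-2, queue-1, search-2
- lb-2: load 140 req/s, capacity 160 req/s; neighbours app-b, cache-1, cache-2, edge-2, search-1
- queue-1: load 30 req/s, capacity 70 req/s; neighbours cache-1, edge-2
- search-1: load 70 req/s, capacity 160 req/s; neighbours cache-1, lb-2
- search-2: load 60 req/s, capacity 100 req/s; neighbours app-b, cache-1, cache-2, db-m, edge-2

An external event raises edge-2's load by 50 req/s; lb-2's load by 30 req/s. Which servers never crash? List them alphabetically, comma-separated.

app-b

Round 1 — edge-2 at 90 > 60; lb-2 at 170 > 160. edge-2, lb-2 crash.
  edge-2 sheds 90 req/s to queue-1, search-2: 45 each.
    queue-1: 30+45 = 75 > 70
    search-2: 60+45 = 105 > 100
  lb-2 sheds 170 req/s to app-b, cache-1, cache-2, search-1: 42 each (2 lost).
    app-b: 60+42 = 102 ≤ 140
    cache-1: 90+42 = 132 > 130
    cache-2: 110+42 = 152 ≤ 160
    search-1: 70+42 = 112 ≤ 160
Round 2 — cache-1, queue-1, search-2 crash.
  cache-1 sheds 132 req/s to cache-2, search-1: 66 each.
    cache-2: 152+66 = 218 > 160
    search-1: 112+66 = 178 > 160
  queue-1 sheds 75 req/s: no online neighbours, lost.
  search-2 sheds 105 req/s to app-b, cache-2, db-m: 35 each.
    app-b: 102+35 = 137 ≤ 140
    cache-2: 218+35 = 253 > 160
    db-m: 60+35 = 95 ≤ 140
Round 3 — cache-2, search-1 crash.
  cache-2 sheds 253 req/s to db-m: 253 each.
    db-m: 95+253 = 348 > 140
  search-1 sheds 178 req/s: no online neighbours, lost.
Round 4 — db-m crashes.
  db-m sheds 348 req/s: no online neighbours, lost.
No further crashes.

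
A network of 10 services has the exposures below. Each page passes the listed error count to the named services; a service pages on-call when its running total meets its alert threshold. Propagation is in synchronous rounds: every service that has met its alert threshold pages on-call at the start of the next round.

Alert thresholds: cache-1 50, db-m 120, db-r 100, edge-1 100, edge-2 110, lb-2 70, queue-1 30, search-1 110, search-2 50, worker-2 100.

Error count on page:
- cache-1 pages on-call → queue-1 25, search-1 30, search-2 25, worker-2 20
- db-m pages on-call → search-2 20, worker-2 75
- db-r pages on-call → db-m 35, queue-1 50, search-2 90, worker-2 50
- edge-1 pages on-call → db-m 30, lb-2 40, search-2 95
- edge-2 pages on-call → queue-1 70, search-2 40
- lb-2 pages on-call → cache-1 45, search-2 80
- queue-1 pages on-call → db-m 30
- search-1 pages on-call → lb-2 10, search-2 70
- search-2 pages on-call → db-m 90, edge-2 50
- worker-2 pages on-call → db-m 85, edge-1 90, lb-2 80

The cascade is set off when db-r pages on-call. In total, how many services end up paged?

6

Round 1 — db-r pages on-call (initial).
  db-m: +35 → 35 < 120
  queue-1: +50 → 50 ≥ 30
  search-2: +90 → 90 ≥ 50
  worker-2: +50 → 50 < 100
Round 2 — queue-1, search-2 page on-call.
  db-m: +30+90 → 155 ≥ 120
  edge-2: +50 → 50 < 110
Round 3 — db-m pages on-call.
  worker-2: +75 → 125 ≥ 100
Round 4 — worker-2 pages on-call.
  edge-1: +90 → 90 < 100
  lb-2: +80 → 80 ≥ 70
Round 5 — lb-2 pages on-call.
  cache-1: +45 → 45 < 50
No further pages.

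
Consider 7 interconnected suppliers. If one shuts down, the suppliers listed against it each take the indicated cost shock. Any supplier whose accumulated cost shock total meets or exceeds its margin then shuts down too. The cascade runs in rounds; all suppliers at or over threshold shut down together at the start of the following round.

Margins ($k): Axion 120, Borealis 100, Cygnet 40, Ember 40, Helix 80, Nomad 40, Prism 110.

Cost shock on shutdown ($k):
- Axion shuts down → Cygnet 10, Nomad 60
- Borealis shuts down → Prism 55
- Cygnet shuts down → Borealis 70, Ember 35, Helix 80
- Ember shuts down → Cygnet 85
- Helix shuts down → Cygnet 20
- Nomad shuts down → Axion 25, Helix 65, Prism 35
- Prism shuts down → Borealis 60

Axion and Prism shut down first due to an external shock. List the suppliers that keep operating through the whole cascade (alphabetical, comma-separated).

Borealis, Cygnet, Ember, Helix

Round 1 — Axion, Prism shut down (initial).
  Borealis: +60 → 60 < 100
  Cygnet: +10 → 10 < 40
  Nomad: +60 → 60 ≥ 40
Round 2 — Nomad shuts down.
  Helix: +65 → 65 < 80
No further shutdowns.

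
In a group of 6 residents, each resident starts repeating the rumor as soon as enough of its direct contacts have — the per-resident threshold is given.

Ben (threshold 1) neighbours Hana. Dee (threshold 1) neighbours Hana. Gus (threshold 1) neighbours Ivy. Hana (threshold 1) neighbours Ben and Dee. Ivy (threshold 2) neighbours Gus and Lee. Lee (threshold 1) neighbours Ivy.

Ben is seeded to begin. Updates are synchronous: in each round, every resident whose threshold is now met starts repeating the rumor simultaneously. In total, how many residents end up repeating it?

Round 1 — Ben starts repeating the rumor (initial).
Round 2 — checking thresholds:
  Hana: 1 of 2 neighbours ≥ 1, starts repeating the rumor.
Round 3 — checking thresholds:
  Dee: 1 of 1 neighbours ≥ 1, starts repeating the rumor.
Round 4 — no new spreads; cascade stops.

3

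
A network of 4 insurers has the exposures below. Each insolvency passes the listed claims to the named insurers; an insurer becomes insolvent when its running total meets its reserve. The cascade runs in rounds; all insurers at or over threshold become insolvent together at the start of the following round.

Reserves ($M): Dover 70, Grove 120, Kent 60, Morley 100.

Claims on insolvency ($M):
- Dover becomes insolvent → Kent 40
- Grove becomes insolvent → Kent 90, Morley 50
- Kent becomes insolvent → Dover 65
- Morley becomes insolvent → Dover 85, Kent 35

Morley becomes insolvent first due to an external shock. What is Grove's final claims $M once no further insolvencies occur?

Round 1 — Morley becomes insolvent (initial).
  Dover: +85 → 85 ≥ 70
  Kent: +35 → 35 < 60
Round 2 — Dover becomes insolvent.
  Kent: +40 → 75 ≥ 60
Round 3 — Kent becomes insolvent.
No further insolvencies.

0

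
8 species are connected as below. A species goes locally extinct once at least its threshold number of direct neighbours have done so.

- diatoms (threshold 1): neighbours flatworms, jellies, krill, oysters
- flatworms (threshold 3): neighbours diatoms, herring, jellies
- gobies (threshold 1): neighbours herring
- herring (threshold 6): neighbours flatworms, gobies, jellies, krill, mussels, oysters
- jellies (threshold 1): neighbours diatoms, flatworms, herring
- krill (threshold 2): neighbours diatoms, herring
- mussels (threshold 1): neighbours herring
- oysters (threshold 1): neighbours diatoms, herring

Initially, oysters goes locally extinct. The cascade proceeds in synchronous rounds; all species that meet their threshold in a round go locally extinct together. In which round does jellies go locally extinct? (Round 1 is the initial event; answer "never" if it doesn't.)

3

Round 1 — oysters goes locally extinct (initial).
Round 2 — checking thresholds:
  diatoms: 1 of 4 neighbours ≥ 1, goes locally extinct.
  herring: 1 of 6 neighbours < 6, below threshold.
Round 3 — checking thresholds:
  flatworms: 1 of 3 neighbours < 3, below threshold.
  herring: 1 of 6 neighbours < 6, below threshold.
  jellies: 1 of 3 neighbours ≥ 1, goes locally extinct.
  krill: 1 of 2 neighbours < 2, below threshold.
Round 4 — no new extinctions; cascade stops.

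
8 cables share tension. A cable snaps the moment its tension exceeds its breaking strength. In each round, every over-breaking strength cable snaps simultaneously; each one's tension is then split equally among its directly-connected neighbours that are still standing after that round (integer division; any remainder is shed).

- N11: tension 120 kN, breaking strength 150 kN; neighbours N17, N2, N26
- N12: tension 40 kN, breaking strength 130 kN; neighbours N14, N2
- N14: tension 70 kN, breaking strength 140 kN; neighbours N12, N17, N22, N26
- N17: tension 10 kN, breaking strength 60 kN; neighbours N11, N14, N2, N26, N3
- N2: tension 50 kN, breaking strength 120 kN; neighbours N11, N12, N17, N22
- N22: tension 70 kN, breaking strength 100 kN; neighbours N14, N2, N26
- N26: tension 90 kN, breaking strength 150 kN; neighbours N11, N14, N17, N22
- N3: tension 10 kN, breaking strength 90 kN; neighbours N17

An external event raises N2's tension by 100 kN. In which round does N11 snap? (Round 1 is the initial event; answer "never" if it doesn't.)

Round 1 — N2 at 150 > 120. N2 snaps.
  N2 sheds 150 kN to N11, N12, N17, N22: 37 each (2 lost).
    N11: 120+37 = 157 > 150
    N12: 40+37 = 77 ≤ 130
    N17: 10+37 = 47 ≤ 60
    N22: 70+37 = 107 > 100
Round 2 — N11, N22 snap.
  N11 sheds 157 kN to N17, N26: 78 each (1 lost).
    N17: 47+78 = 125 > 60
    N26: 90+78 = 168 > 150
  N22 sheds 107 kN to N14, N26: 53 each (1 lost).
    N14: 70+53 = 123 ≤ 140
    N26: 168+53 = 221 > 150
Round 3 — N17, N26 snap.
  N17 sheds 125 kN to N14, N3: 62 each (1 lost).
    N14: 123+62 = 185 > 140
    N3: 10+62 = 72 ≤ 90
  N26 sheds 221 kN to N14: 221 each.
    N14: 185+221 = 406 > 140
Round 4 — N14 snaps.
  N14 sheds 406 kN to N12: 406 each.
    N12: 77+406 = 483 > 130
Round 5 — N12 snaps.
  N12 sheds 483 kN: no online neighbours, lost.
No further breaks.

2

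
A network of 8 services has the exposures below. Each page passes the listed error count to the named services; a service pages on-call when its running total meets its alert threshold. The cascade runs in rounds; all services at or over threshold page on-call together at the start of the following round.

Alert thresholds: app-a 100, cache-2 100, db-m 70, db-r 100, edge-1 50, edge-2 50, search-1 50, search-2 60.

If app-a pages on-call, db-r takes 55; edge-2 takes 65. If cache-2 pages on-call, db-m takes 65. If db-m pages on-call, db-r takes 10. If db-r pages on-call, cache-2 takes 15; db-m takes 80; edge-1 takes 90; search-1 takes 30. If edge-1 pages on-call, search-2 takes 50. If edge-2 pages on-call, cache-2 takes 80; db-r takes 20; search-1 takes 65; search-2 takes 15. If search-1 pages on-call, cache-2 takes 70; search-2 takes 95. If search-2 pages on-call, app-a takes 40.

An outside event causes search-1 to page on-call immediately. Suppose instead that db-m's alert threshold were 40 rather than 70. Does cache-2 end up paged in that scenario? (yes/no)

no

With db-m's alert threshold at 40:
Round 1 — search-1 pages on-call (initial).
  cache-2: +70 → 70 < 100
  search-2: +95 → 95 ≥ 60
Round 2 — search-2 pages on-call.
  app-a: +40 → 40 < 100
No further pages.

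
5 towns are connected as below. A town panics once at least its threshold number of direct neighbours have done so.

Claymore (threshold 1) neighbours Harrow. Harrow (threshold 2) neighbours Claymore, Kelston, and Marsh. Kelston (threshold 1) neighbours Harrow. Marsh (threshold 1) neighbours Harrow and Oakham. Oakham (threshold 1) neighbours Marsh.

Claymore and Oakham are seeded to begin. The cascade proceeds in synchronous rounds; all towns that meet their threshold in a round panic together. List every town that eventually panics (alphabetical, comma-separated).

Claymore, Harrow, Kelston, Marsh, Oakham

Round 1 — Claymore, Oakham panic (initial).
Round 2 — checking thresholds:
  Harrow: 1 of 3 neighbours < 2, holds.
  Marsh: 1 of 2 neighbours ≥ 1, panics.
Round 3 — checking thresholds:
  Harrow: 2 of 3 neighbours ≥ 2, panics.
Round 4 — checking thresholds:
  Kelston: 1 of 1 neighbours ≥ 1, panics.
Round 5 — no new panics; cascade stops.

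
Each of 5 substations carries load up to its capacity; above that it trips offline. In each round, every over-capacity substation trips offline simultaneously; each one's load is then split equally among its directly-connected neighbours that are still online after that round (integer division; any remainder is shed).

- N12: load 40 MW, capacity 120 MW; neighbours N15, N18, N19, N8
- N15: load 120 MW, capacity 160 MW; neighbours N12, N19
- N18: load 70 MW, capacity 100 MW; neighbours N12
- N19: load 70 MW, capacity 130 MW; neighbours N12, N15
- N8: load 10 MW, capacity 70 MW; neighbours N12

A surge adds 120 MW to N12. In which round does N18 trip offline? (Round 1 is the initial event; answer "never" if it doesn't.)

2

Round 1 — N12 at 160 > 120. N12 trips offline.
  N12 sheds 160 MW to N15, N18, N19, N8: 40 each.
    N15: 120+40 = 160 ≤ 160
    N18: 70+40 = 110 > 100
    N19: 70+40 = 110 ≤ 130
    N8: 10+40 = 50 ≤ 70
Round 2 — N18 trips offline.
  N18 sheds 110 MW: no online neighbours, lost.
No further trips.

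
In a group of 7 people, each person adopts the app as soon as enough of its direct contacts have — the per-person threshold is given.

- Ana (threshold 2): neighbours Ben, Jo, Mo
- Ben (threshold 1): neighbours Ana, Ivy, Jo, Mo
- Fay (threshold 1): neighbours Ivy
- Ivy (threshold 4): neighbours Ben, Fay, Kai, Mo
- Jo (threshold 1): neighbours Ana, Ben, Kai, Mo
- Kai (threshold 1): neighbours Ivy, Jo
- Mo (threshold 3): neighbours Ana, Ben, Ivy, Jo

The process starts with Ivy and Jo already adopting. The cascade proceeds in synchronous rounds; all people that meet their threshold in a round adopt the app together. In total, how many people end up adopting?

Round 1 — Ivy, Jo adopt the app (initial).
Round 2 — checking thresholds:
  Ana: 1 of 3 neighbours < 2, not yet.
  Ben: 2 of 4 neighbours ≥ 1, adopts the app.
  Fay: 1 of 1 neighbours ≥ 1, adopts the app.
  Kai: 2 of 2 neighbours ≥ 1, adopts the app.
  Mo: 2 of 4 neighbours < 3, not yet.
Round 3 — checking thresholds:
  Ana: 2 of 3 neighbours ≥ 2, adopts the app.
  Mo: 3 of 4 neighbours ≥ 3, adopts the app.
Round 4 — no new adoptions; cascade stops.

7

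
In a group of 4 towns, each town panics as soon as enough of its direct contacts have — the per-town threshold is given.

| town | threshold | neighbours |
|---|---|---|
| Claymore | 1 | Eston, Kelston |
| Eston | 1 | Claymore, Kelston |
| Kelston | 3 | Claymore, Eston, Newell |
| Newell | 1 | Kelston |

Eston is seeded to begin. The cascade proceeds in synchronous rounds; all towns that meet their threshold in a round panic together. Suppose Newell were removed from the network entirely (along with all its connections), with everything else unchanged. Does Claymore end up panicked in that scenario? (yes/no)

yes

With Newell removed:
Round 1 — Eston panics (initial).
Round 2 — checking thresholds:
  Claymore: 1 of 2 neighbours ≥ 1, panics.
  Kelston: 1 of 2 neighbours < 3, not yet.
Round 3 — no new panics; cascade stops.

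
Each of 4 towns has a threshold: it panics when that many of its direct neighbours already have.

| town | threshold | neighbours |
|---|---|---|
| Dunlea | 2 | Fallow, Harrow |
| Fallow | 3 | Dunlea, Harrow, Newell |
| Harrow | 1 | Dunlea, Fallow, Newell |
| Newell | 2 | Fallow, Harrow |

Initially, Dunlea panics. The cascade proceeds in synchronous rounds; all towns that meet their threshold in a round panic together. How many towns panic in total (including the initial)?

Round 1 — Dunlea panics (initial).
Round 2 — checking thresholds:
  Fallow: 1 of 3 neighbours < 3, below threshold.
  Harrow: 1 of 3 neighbours ≥ 1, panics.
Round 3 — no new panics; cascade stops.

2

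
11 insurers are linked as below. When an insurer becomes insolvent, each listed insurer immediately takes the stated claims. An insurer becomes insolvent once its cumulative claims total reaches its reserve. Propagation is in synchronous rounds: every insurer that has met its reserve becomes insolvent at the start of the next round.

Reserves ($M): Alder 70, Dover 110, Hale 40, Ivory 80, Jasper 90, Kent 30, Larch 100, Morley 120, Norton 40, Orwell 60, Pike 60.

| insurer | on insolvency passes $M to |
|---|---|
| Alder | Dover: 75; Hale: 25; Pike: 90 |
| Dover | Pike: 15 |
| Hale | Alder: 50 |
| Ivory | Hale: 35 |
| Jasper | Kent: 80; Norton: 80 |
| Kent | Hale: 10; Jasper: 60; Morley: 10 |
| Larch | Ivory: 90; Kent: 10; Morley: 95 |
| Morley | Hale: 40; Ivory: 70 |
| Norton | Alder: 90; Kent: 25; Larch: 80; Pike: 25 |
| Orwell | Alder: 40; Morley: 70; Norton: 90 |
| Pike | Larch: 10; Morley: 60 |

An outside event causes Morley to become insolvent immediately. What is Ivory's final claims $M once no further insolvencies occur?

70

Round 1 — Morley becomes insolvent (initial).
  Hale: +40 → 40 ≥ 40
  Ivory: +70 → 70 < 80
Round 2 — Hale becomes insolvent.
  Alder: +50 → 50 < 70
No further insolvencies.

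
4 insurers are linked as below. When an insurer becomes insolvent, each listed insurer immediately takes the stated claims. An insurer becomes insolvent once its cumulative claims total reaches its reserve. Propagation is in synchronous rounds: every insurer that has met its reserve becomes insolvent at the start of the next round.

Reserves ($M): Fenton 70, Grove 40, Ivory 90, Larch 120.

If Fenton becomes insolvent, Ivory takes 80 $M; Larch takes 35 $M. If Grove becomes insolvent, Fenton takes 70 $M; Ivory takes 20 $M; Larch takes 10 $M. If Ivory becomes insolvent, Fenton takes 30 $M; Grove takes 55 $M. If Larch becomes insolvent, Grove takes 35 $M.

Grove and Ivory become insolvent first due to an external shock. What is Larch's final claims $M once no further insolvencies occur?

45

Round 1 — Grove, Ivory become insolvent (initial).
  Fenton: +70+30 → 100 ≥ 70
  Larch: +10 → 10 < 120
Round 2 — Fenton becomes insolvent.
  Larch: +35 → 45 < 120
No further insolvencies.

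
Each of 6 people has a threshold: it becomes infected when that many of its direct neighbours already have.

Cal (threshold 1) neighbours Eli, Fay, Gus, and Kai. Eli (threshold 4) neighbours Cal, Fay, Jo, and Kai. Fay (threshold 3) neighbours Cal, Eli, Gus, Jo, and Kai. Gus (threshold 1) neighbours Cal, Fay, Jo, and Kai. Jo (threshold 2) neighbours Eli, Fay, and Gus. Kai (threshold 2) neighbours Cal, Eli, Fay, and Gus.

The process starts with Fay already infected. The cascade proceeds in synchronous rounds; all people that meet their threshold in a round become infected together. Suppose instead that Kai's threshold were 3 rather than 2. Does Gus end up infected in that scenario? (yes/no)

yes

With Kai's threshold at 3:
Round 1 — Fay becomes infected (initial).
Round 2 — checking thresholds:
  Cal: 1 of 4 neighbours ≥ 1, becomes infected.
  Eli: 1 of 4 neighbours < 4, holds.
  Gus: 1 of 4 neighbours ≥ 1, becomes infected.
  Jo: 1 of 3 neighbours < 2, holds.
  Kai: 1 of 4 neighbours < 3, holds.
Round 3 — checking thresholds:
  Eli: 2 of 4 neighbours < 4, holds.
  Jo: 2 of 3 neighbours ≥ 2, becomes infected.
  Kai: 3 of 4 neighbours ≥ 3, becomes infected.
Round 4 — checking thresholds:
  Eli: 4 of 4 neighbours ≥ 4, becomes infected.
Round 5 — no new infections; cascade stops.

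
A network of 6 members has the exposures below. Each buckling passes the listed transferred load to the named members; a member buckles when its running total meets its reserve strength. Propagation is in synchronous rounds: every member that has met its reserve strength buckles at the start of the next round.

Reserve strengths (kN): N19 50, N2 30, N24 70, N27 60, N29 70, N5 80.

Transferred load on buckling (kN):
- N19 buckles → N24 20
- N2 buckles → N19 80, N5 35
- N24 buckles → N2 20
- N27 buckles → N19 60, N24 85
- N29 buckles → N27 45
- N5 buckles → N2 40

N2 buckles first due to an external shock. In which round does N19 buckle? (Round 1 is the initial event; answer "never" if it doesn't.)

Round 1 — N2 buckles (initial).
  N19: +80 → 80 ≥ 50
  N5: +35 → 35 < 80
Round 2 — N19 buckles.
  N24: +20 → 20 < 70
No further bucklings.

2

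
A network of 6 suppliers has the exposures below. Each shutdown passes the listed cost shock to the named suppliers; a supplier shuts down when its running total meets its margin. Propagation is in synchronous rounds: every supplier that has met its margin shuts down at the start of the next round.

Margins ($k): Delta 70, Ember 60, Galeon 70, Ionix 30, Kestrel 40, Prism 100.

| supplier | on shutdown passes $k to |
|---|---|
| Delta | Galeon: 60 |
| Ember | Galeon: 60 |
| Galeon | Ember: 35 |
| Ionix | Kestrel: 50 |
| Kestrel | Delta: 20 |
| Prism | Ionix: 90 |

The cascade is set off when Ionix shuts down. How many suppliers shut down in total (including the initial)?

Round 1 — Ionix shuts down (initial).
  Kestrel: +50 → 50 ≥ 40
Round 2 — Kestrel shuts down.
  Delta: +20 → 20 < 70
No further shutdowns.

2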